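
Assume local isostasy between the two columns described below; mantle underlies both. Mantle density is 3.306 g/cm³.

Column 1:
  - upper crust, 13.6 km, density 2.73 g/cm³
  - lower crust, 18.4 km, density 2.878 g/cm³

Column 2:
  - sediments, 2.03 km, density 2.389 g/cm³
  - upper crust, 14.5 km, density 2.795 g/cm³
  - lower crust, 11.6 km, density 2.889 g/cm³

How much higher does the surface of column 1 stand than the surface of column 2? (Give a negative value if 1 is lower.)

For any compensation level in the mantle, the mantle terms cancel and isostasy reduces to e = (Σt_1 − Σt_2) − (Σ(ρt)_1 − Σ(ρt)_2) / ρ_m.
Σt_1 = 32 km; Σt_2 = 28.13 km; Σ(ρt)_1 = 90.0832; Σ(ρt)_2 = 78.88957 (in km·g/cm³).
e = (32 − 28.13) − (90.0832 − 78.88957) / 3.306 = 0.484 km.

0.484 km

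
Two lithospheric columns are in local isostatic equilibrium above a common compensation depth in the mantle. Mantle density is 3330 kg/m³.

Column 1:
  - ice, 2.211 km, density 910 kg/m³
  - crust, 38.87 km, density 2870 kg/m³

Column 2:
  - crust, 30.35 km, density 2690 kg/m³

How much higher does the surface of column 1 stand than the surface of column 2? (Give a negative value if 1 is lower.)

For any compensation level in the mantle, the mantle terms cancel and isostasy reduces to e = (Σt_1 − Σt_2) − (Σ(ρt)_1 − Σ(ρt)_2) / ρ_m.
Σt_1 = 41.081 km; Σt_2 = 30.35 km; Σ(ρt)_1 = 113568.91; Σ(ρt)_2 = 81641.5 (in km·kg/m³).
e = (41.081 − 30.35) − (113568.91 − 81641.5) / 3330 = 1.14 km.

1.14 km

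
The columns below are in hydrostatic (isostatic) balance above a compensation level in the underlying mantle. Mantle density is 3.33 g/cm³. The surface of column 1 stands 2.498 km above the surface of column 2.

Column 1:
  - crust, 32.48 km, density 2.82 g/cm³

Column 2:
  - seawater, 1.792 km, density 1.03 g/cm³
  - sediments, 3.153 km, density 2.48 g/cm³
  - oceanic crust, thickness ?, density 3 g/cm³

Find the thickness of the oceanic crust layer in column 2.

4.38 km

Take the compensation level at the base of the deeper column (depth z_c below the surface of column 1) and equate Σ ρ_i t_i down to z_c; mantle fills any gap and the z_c terms cancel.
Column 1: 32.48×2.82 + (z_c − 32.48)×3.33
Column 2: 2.498×0 + 1.792×1.03 + 3.153×2.48 + x×3 + (z_c − 2.498 − 4.945 − x)×3.33
The z_c×3.33 term appears on both sides and cancels. Collect the known terms of each column as K = Σ(ρt)_known − 3.33 × (depth of known layers): K_1 = 91.5936 − 3.33×32.48 = −16.5648; K_2 = 9.6652 − 3.33×(2.498 + 4.945) = −15.11999.
Balance: K_1 = K_2 − x×(3.33 − 3), so x = (K_2 − K_1)/(3.33 − 3) = 1.44481/0.33 = 4.38 km.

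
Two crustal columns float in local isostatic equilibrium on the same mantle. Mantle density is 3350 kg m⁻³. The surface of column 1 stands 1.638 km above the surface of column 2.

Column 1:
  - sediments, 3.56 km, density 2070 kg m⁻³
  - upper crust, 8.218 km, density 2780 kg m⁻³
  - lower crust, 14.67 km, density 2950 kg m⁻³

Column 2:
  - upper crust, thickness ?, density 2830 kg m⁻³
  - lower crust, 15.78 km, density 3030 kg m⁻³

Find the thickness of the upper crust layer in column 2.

8.79 km

Take the compensation level at the base of the deeper column (depth z_c below the surface of column 1) and equate Σ ρ_i t_i down to z_c; mantle fills any gap and the z_c terms cancel.
Column 1: 3.56×2070 + 8.218×2780 + 14.67×2950 + (z_c − 26.448)×3350
Column 2: 1.638×0 + x×2830 + 15.78×3030 + (z_c − 1.638 − 15.78 − x)×3350
The z_c×3350 term appears on both sides and cancels. Collect the known terms of each column as K = Σ(ρt)_known − 3350 × (depth of known layers): K_1 = 73491.74 − 3350×26.448 = −15109.06; K_2 = 47813.4 − 3350×(1.638 + 15.78) = −10536.9.
Balance: K_1 = K_2 − x×(3350 − 2830), so x = (K_2 − K_1)/(3350 − 2830) = 4572.16/520 = 8.79 km.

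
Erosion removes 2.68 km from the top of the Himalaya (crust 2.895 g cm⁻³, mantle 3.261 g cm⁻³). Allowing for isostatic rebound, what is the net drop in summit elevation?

Rebound u = e ρ_c/ρ_m = 2.68 km × 2.895/3.261 = 2.379 km.
Net surface drop = e − u = 2.68 km − 2.379 km = e (ρ_m − ρ_c)/ρ_m = 0.301 km.

0.301 km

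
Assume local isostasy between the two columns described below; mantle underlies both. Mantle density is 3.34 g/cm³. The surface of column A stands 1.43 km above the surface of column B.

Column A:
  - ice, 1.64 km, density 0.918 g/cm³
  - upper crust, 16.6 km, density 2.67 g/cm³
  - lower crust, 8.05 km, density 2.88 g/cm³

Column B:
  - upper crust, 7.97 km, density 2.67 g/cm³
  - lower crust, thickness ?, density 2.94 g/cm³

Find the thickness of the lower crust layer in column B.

21.7 km

Take the compensation level at the base of the deeper column (depth z_c below the surface of column A) and equate Σ ρ_i t_i down to z_c; mantle fills any gap and the z_c terms cancel.
Column A: 1.64×0.918 + 16.6×2.67 + 8.05×2.88 + (z_c − 26.29)×3.34
Column B: 1.43×0 + 7.97×2.67 + x×2.94 + (z_c − 1.43 − 7.97 − x)×3.34
The z_c×3.34 term appears on both sides and cancels. Collect the known terms of each column as K = Σ(ρt)_known − 3.34 × (depth of known layers): K_A = 69.01152 − 3.34×26.29 = −18.79708; K_B = 21.2799 − 3.34×(1.43 + 7.97) = −10.1161.
Balance: K_A = K_B − x×(3.34 − 2.94), so x = (K_B − K_A)/(3.34 − 2.94) = 8.68098/0.4 = 21.7 km.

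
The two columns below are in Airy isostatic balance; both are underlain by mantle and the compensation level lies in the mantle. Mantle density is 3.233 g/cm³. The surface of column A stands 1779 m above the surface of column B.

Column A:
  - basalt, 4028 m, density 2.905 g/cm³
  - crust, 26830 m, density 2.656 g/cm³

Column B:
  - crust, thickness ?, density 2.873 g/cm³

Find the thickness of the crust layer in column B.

30700 m

Take the compensation level at the base of the deeper column (depth z_c below the surface of column A) and equate Σ ρ_i t_i down to z_c; mantle fills any gap and the z_c terms cancel.
Column A: 4028×2.905 + 26830×2.656 + (z_c − 30858)×3.233
Column B: 1779×0 + x×2.873 + (z_c − 1779 − 0 − x)×3.233
The z_c×3.233 term appears on both sides and cancels. Collect the known terms of each column as K = Σ(ρt)_known − 3.233 × (depth of known layers): K_A = 82961.82 − 3.233×30858 = −16802.094; K_B = 0 − 3.233×(1779 + 0) = −5751.507.
Balance: K_A = K_B − x×(3.233 − 2.873), so x = (K_B − K_A)/(3.233 − 2.873) = 11050.6/0.36 = 30700 m.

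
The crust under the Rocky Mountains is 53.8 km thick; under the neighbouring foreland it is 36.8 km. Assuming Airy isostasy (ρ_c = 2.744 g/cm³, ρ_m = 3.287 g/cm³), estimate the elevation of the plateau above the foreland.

Excess crust Δ = 53.8 km − 36.8 km = 17 km, split between elevation h and root r with h + r = Δ.
Airy balance ρ_c h = (ρ_m − ρ_c) r gives r = h ρ_c/(ρ_m − ρ_c), so h (1 + ρ_c/(ρ_m − ρ_c)) = Δ, i.e. h = Δ (ρ_m − ρ_c)/ρ_m.
h = 17 km × 0.543/3.287 = 2.81 km.

2.81 km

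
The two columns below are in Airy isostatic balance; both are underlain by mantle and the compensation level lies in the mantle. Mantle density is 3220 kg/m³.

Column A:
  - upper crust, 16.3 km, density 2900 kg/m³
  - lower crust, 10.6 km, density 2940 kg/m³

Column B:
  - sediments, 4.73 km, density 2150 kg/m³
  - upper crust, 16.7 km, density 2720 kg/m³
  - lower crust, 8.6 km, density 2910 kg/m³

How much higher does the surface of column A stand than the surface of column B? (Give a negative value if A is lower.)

−2.45 km

For any compensation level in the mantle, the mantle terms cancel and isostasy reduces to e = (Σt_A − Σt_B) − (Σ(ρt)_A − Σ(ρt)_B) / ρ_m.
Σt_A = 26.9 km; Σt_B = 30.03 km; Σ(ρt)_A = 78434; Σ(ρt)_B = 80619.5 (in km·kg/m³).
e = (26.9 − 30.03) − (78434 − 80619.5) / 3220 = −2.45 km.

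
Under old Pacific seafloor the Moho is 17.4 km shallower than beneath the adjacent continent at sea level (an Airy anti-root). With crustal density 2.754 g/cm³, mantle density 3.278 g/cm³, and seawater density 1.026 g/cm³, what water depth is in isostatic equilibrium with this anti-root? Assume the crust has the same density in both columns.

5.28 km

Replacing a thickness d of crust by seawater at the top must be balanced by replacing crust with mantle at the base: d (ρ_c − ρ_w) = a (ρ_m − ρ_c).
d = a (ρ_m − ρ_c)/(ρ_c − ρ_w) = 17.4 km × 0.524/1.728 = 5.28 km.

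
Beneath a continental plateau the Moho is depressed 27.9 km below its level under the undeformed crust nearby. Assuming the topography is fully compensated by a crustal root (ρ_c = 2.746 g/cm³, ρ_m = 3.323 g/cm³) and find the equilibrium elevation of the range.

Isostatic balance requires: ρ_c h = (ρ_m − ρ_c) r.
h = r (ρ_m − ρ_c) / ρ_c = 27.9 km × (3.323 − 2.746) / 2.746 = 5.86 km.

5.86 km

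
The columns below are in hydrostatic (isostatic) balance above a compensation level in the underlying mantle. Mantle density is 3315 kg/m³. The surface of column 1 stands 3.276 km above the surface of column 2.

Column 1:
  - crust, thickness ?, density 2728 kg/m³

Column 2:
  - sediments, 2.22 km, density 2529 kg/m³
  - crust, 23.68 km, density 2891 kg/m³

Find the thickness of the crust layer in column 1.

Take the compensation level at the base of the deeper column (depth z_c below the surface of column 1) and equate Σ ρ_i t_i down to z_c; mantle fills any gap and the z_c terms cancel.
Column 1: x×2728 + (z_c − 0 − x)×3315
Column 2: 3.276×0 + 2.22×2529 + 23.68×2891 + (z_c − 3.276 − 25.9)×3315
The z_c×3315 term appears on both sides and cancels. Collect the known terms of each column as K = Σ(ρt)_known − 3315 × (depth of known layers): K_1 = 0 − 3315×0 = 0; K_2 = 74073.26 − 3315×(3.276 + 25.9) = −22645.18.
Balance: K_1 − x×(3315 − 2728) = K_2, so x = (K_1 − K_2)/(3315 − 2728) = 22645.2/587 = 38.6 km.

38.6 km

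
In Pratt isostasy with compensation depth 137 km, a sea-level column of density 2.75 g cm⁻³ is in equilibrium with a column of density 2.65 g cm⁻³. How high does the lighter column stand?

ρ_ref D = ρ (D + h) → h = D (ρ_ref − ρ)/ρ.
h = 137 km × (2.75 − 2.65)/2.65 = 5.17 km.

5.17 km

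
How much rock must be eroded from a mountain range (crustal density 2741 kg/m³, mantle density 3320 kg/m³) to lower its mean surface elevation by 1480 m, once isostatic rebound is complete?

Net drop Δ = e − u = e − e ρ_c/ρ_m = e (ρ_m − ρ_c)/ρ_m.
e = Δ ρ_m/(ρ_m − ρ_c) = 1480 m × 3320/579 = 8490 m.

8490 m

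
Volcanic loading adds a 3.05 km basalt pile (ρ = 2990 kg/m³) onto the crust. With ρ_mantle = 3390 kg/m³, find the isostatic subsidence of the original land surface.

Subaerial loading: s = t ρ_load / ρ_m.
s = 3.05 km × 2990/3390 = 2.69 km.

2.69 km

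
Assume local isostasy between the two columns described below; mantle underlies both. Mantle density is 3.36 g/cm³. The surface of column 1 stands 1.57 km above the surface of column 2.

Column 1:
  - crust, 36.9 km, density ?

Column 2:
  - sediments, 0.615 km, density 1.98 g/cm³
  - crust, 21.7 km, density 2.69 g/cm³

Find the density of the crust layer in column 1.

Take the compensation level at the base of the deeper column (depth z_c below the surface of column 1) and equate Σ ρ_i t_i down to z_c; mantle fills any gap and the z_c terms cancel.
Column 1: 36.9×ρ + (z_c − 36.9)×3.36
Column 2: 1.57×0 + 0.615×1.98 + 21.7×2.69 + (z_c − 1.57 − 22.315)×3.36
The z_c×3.36 term appears on both sides and cancels. Collect the known terms of each column as K = Σ(ρt)_known − 3.36 × (depth of known layers): K_1 = 0 − 3.36×36.9 = −123.984; K_2 = 59.5907 − 3.36×(1.57 + 22.315) = −20.6629.
Balance: K_1 + 36.9×ρ = K_2, so ρ = (K_2 − K_1)/36.9 = 103.321/36.9 = 2.8 g/cm³.

2.8 g/cm³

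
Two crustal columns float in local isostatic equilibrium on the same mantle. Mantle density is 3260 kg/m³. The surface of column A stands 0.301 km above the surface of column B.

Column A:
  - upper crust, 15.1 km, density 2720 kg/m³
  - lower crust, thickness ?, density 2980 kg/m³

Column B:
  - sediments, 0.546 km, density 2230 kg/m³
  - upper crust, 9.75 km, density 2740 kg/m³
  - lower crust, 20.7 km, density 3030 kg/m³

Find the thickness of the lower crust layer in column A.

11.5 km

Take the compensation level at the base of the deeper column (depth z_c below the surface of column A) and equate Σ ρ_i t_i down to z_c; mantle fills any gap and the z_c terms cancel.
Column A: 15.1×2720 + x×2980 + (z_c − 15.1 − x)×3260
Column B: 0.301×0 + 0.546×2230 + 9.75×2740 + 20.7×3030 + (z_c − 0.301 − 30.996)×3260
The z_c×3260 term appears on both sides and cancels. Collect the known terms of each column as K = Σ(ρt)_known − 3260 × (depth of known layers): K_A = 41072 − 3260×15.1 = −8154; K_B = 90653.58 − 3260×(0.301 + 30.996) = −11374.64.
Balance: K_A − x×(3260 − 2980) = K_B, so x = (K_A − K_B)/(3260 − 2980) = 3220.64/280 = 11.5 km.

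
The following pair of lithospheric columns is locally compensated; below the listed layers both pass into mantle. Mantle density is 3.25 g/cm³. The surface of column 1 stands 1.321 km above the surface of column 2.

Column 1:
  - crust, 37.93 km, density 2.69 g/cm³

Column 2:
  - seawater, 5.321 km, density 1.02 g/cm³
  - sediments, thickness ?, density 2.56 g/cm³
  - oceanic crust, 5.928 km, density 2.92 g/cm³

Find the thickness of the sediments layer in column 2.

4.53 km

Take the compensation level at the base of the deeper column (depth z_c below the surface of column 1) and equate Σ ρ_i t_i down to z_c; mantle fills any gap and the z_c terms cancel.
Column 1: 37.93×2.69 + (z_c − 37.93)×3.25
Column 2: 1.321×0 + 5.321×1.02 + x×2.56 + 5.928×2.92 + (z_c − 1.321 − 11.249 − x)×3.25
The z_c×3.25 term appears on both sides and cancels. Collect the known terms of each column as K = Σ(ρt)_known − 3.25 × (depth of known layers): K_1 = 102.0317 − 3.25×37.93 = −21.2408; K_2 = 22.73718 − 3.25×(1.321 + 11.249) = −18.11532.
Balance: K_1 = K_2 − x×(3.25 − 2.56), so x = (K_2 − K_1)/(3.25 − 2.56) = 3.12548/0.69 = 4.53 km.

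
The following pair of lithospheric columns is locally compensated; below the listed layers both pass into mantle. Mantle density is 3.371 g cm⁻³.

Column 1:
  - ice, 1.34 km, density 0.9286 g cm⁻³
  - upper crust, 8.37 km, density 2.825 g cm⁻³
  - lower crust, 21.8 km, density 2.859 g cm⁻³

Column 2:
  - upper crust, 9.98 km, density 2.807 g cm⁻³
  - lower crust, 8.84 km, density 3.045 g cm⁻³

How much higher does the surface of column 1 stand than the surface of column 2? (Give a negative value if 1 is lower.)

3.11 km

For any compensation level in the mantle, the mantle terms cancel and isostasy reduces to e = (Σt_1 − Σt_2) − (Σ(ρt)_1 − Σ(ρt)_2) / ρ_m.
Σt_1 = 31.51 km; Σt_2 = 18.82 km; Σ(ρt)_1 = 87.215774; Σ(ρt)_2 = 54.93166 (in km·g cm⁻³).
e = (31.51 − 18.82) − (87.215774 − 54.93166) / 3.371 = 3.11 km.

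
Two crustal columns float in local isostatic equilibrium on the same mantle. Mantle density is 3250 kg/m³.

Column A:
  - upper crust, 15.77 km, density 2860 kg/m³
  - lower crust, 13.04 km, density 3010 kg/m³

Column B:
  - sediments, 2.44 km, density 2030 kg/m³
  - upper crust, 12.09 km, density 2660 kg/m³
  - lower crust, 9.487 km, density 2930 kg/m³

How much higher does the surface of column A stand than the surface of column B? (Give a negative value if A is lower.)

For any compensation level in the mantle, the mantle terms cancel and isostasy reduces to e = (Σt_A − Σt_B) − (Σ(ρt)_A − Σ(ρt)_B) / ρ_m.
Σt_A = 28.81 km; Σt_B = 24.017 km; Σ(ρt)_A = 84352.6; Σ(ρt)_B = 64909.51 (in km·kg/m³).
e = (28.81 − 24.017) − (84352.6 − 64909.51) / 3250 = −1.19 km.

−1.19 km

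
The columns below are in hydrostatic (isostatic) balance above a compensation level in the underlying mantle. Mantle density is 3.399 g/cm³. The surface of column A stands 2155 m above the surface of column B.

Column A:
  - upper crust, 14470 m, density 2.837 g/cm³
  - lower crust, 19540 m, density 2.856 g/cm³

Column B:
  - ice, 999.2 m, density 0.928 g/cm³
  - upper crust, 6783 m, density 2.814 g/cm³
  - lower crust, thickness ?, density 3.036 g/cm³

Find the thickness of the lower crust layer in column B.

Take the compensation level at the base of the deeper column (depth z_c below the surface of column A) and equate Σ ρ_i t_i down to z_c; mantle fills any gap and the z_c terms cancel.
Column A: 14470×2.837 + 19540×2.856 + (z_c − 34010)×3.399
Column B: 2155×0 + 999.2×0.928 + 6783×2.814 + x×3.036 + (z_c − 2155 − 7782.2 − x)×3.399
The z_c×3.399 term appears on both sides and cancels. Collect the known terms of each column as K = Σ(ρt)_known − 3.399 × (depth of known layers): K_A = 96857.63 − 3.399×34010 = −18742.36; K_B = 20014.6196 − 3.399×(2155 + 7782.2) = −13761.9232.
Balance: K_A = K_B − x×(3.399 − 3.036), so x = (K_B − K_A)/(3.399 − 3.036) = 4980.44/0.363 = 13700 m.

13700 m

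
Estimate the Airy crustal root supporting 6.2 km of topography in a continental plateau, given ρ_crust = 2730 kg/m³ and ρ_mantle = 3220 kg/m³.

By Archimedes' principle applied to the lithosphere: the weight of the topography is balanced by the buoyancy of the root, ρ_c h = (ρ_m − ρ_c) r.
r = h · ρ_c / (ρ_m − ρ_c) = 6.2 km × 2730 / (3220 − 2730) = 34.5 km.

34.5 km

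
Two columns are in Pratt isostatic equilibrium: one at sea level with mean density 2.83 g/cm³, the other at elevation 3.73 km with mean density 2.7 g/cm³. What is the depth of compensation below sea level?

ρ_ref D = ρ (D + h) → D (ρ_ref − ρ) = ρ h.
D = ρ h/(ρ_ref − ρ) = 2.7 × 3.73 km/(2.83 − 2.7) = 77.5 km.

77.5 km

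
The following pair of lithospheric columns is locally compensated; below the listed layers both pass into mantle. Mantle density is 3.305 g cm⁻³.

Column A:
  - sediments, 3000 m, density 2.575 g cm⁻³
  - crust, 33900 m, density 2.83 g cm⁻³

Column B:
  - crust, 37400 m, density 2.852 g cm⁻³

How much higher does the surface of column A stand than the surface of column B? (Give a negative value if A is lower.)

409 m

For any compensation level in the mantle, the mantle terms cancel and isostasy reduces to e = (Σt_A − Σt_B) − (Σ(ρt)_A − Σ(ρt)_B) / ρ_m.
Σt_A = 36900 m; Σt_B = 37400 m; Σ(ρt)_A = 103662; Σ(ρt)_B = 106664.8 (in m·g cm⁻³).
e = (36900 − 37400) − (103662 − 106664.8) / 3.305 = 409 m.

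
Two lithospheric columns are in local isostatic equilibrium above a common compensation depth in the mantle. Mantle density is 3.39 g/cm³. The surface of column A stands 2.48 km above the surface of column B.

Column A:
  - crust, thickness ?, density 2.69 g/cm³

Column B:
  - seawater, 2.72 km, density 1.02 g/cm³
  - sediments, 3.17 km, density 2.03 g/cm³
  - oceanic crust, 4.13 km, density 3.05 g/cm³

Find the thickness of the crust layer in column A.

Take the compensation level at the base of the deeper column (depth z_c below the surface of column A) and equate Σ ρ_i t_i down to z_c; mantle fills any gap and the z_c terms cancel.
Column A: x×2.69 + (z_c − 0 − x)×3.39
Column B: 2.48×0 + 2.72×1.02 + 3.17×2.03 + 4.13×3.05 + (z_c − 2.48 − 10.02)×3.39
The z_c×3.39 term appears on both sides and cancels. Collect the known terms of each column as K = Σ(ρt)_known − 3.39 × (depth of known layers): K_A = 0 − 3.39×0 = 0; K_B = 21.806 − 3.39×(2.48 + 10.02) = −20.569.
Balance: K_A − x×(3.39 − 2.69) = K_B, so x = (K_A − K_B)/(3.39 − 2.69) = 20.569/0.7 = 29.4 km.

29.4 km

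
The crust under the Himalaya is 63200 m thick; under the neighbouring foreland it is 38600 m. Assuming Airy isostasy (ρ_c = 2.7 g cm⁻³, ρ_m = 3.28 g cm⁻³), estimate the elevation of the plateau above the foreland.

4350 m

Excess crust Δ = 63200 m − 38600 m = 24600 m, split between elevation h and root r with h + r = Δ.
Airy balance ρ_c h = (ρ_m − ρ_c) r gives r = h ρ_c/(ρ_m − ρ_c), so h (1 + ρ_c/(ρ_m − ρ_c)) = Δ, i.e. h = Δ (ρ_m − ρ_c)/ρ_m.
h = 24600 m × 0.58/3.28 = 4350 m.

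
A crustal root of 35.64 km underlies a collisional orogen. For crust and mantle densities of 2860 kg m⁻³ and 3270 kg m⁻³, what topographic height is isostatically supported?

5.11 km

By Archimedes' principle applied to the lithosphere: ρ_c h = (ρ_m − ρ_c) r.
h = r (ρ_m − ρ_c) / ρ_c = 35.64 km × (3270 − 2860) / 2860 = 5.11 km.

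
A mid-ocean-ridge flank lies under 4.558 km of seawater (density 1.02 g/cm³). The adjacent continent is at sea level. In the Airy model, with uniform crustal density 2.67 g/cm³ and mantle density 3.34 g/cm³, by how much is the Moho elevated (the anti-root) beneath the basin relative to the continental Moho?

For local isostatic compensation: replacing crust with seawater at the top is compensated by replacing crust with mantle at the base: d (ρ_c − ρ_w) = a (ρ_m − ρ_c).
a = d (ρ_c − ρ_w)/(ρ_m − ρ_c) = 4.558 km × 1.65/0.67 = 11.2 km.

11.2 km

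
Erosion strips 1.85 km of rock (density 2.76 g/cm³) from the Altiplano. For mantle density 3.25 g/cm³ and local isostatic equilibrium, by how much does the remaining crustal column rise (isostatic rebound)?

Unloading: uplift u = e ρ_c/ρ_m = 1.85 km × 2.76/3.25 = 1.57 km.

1.57 km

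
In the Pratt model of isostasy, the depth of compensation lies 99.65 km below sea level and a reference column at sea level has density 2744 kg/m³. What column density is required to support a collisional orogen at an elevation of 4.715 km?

Pratt balance: ρ_ref D = ρ (D + h).
ρ = ρ_ref D/(D + h) = 2744 × 99.65 km/(99.65 km + 4.715 km) = 2620 kg/m³.

2620 kg/m³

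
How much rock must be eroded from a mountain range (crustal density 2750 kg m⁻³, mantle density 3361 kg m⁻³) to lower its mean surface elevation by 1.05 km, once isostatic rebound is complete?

5.78 km

Net drop Δ = e − u = e − e ρ_c/ρ_m = e (ρ_m − ρ_c)/ρ_m.
e = Δ ρ_m/(ρ_m − ρ_c) = 1.05 km × 3361/611 = 5.78 km.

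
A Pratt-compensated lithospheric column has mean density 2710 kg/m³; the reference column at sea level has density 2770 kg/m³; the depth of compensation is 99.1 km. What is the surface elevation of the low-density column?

ρ_ref D = ρ (D + h) → h = D (ρ_ref − ρ)/ρ.
h = 99.1 km × (2770 − 2710)/2710 = 2.19 km.

2.19 km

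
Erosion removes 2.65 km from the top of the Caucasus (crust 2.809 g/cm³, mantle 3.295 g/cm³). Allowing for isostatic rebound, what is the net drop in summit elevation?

Rebound u = e ρ_c/ρ_m = 2.65 km × 2.809/3.295 = 2.259 km.
Net surface drop = e − u = 2.65 km − 2.259 km = e (ρ_m − ρ_c)/ρ_m = 0.391 km.

0.391 km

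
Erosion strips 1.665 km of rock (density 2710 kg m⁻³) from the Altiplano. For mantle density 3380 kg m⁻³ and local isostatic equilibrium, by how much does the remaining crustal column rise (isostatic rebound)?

1.33 km

Unloading: uplift u = e ρ_c/ρ_m = 1.665 km × 2710/3380 = 1.33 km.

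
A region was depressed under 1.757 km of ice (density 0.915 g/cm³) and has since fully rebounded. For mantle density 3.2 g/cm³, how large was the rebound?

Removing the load lets mantle flow back in; uplift u satisfies ρ_ice t = ρ_m u.
u = t ρ_ice/ρ_m = 1.757 km × 0.915/3.2 = 0.502 km.

0.502 km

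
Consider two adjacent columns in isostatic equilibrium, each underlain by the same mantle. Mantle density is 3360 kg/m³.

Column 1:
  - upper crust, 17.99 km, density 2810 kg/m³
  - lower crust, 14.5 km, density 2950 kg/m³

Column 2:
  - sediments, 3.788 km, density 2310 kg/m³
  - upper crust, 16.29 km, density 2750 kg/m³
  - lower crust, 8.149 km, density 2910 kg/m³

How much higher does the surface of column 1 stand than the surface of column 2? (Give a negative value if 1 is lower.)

For any compensation level in the mantle, the mantle terms cancel and isostasy reduces to e = (Σt_1 − Σt_2) − (Σ(ρt)_1 − Σ(ρt)_2) / ρ_m.
Σt_1 = 32.49 km; Σt_2 = 28.227 km; Σ(ρt)_1 = 93326.9; Σ(ρt)_2 = 77261.37 (in km·kg/m³).
e = (32.49 − 28.227) − (93326.9 − 77261.37) / 3360 = −0.518 km.

−0.518 km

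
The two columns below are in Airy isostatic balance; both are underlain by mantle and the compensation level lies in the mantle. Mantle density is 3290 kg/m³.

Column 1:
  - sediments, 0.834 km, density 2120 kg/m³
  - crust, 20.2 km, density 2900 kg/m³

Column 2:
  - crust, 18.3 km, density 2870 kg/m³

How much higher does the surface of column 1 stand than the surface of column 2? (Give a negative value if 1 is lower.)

0.355 km

For any compensation level in the mantle, the mantle terms cancel and isostasy reduces to e = (Σt_1 − Σt_2) − (Σ(ρt)_1 − Σ(ρt)_2) / ρ_m.
Σt_1 = 21.034 km; Σt_2 = 18.3 km; Σ(ρt)_1 = 60348.08; Σ(ρt)_2 = 52521 (in km·kg/m³).
e = (21.034 − 18.3) − (60348.08 − 52521) / 3290 = 0.355 km.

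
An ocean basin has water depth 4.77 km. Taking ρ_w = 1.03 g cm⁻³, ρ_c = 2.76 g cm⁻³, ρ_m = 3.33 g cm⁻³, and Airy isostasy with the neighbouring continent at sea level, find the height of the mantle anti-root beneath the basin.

In Airy isostatic equilibrium: replacing crust with seawater at the top is compensated by replacing crust with mantle at the base: d (ρ_c − ρ_w) = a (ρ_m − ρ_c).
a = d (ρ_c − ρ_w)/(ρ_m − ρ_c) = 4.77 km × 1.73/0.57 = 14.5 km.

14.5 km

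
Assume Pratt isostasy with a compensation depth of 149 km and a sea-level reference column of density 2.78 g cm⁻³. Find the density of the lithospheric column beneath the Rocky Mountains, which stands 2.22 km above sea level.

2.74 g cm⁻³

Pratt balance: ρ_ref D = ρ (D + h).
ρ = ρ_ref D/(D + h) = 2.78 × 149 km/(149 km + 2.22 km) = 2.74 g cm⁻³.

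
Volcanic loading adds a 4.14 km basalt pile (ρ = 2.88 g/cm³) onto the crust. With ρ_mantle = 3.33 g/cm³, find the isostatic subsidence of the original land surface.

3.58 km

Subaerial loading: s = t ρ_load / ρ_m.
s = 4.14 km × 2.88/3.33 = 3.58 km.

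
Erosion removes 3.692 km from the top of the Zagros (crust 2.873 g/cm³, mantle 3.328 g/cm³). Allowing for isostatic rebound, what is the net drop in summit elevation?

0.505 km

Rebound u = e ρ_c/ρ_m = 3.692 km × 2.873/3.328 = 3.187 km.
Net surface drop = e − u = 3.692 km − 3.187 km = e (ρ_m − ρ_c)/ρ_m = 0.505 km.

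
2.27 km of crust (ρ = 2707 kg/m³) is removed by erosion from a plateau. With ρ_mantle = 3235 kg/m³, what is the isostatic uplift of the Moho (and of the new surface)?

1.9 km

Unloading: uplift u = e ρ_c/ρ_m = 2.27 km × 2707/3235 = 1.9 km.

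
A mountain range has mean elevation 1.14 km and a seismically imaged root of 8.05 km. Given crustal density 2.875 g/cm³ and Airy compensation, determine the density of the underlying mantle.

Airy balance: ρ_c h = (ρ_m − ρ_c) r → ρ_m = ρ_c (1 + h/r).
ρ_m = 2.875 × (1 + 1.14 km/8.05 km) = 3.28 g/cm³.

3.28 g/cm³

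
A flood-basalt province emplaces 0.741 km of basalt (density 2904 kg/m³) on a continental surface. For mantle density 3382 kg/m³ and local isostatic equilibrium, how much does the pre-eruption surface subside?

0.636 km

Subaerial loading: s = t ρ_load / ρ_m.
s = 0.741 km × 2904/3382 = 0.636 km.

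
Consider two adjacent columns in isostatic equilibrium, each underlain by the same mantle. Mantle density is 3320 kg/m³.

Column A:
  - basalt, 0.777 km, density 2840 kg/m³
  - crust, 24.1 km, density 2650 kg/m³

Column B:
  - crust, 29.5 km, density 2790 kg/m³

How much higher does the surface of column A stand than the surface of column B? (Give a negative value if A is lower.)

For any compensation level in the mantle, the mantle terms cancel and isostasy reduces to e = (Σt_A − Σt_B) − (Σ(ρt)_A − Σ(ρt)_B) / ρ_m.
Σt_A = 24.877 km; Σt_B = 29.5 km; Σ(ρt)_A = 66071.68; Σ(ρt)_B = 82305 (in km·kg/m³).
e = (24.877 − 29.5) − (66071.68 − 82305) / 3320 = 0.267 km.

0.267 km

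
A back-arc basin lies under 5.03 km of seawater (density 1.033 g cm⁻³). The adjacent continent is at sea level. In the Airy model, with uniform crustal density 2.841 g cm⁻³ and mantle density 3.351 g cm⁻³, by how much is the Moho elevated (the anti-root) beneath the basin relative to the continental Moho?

17.8 km

For local isostatic compensation: replacing crust with seawater at the top is compensated by replacing crust with mantle at the base: d (ρ_c − ρ_w) = a (ρ_m − ρ_c).
a = d (ρ_c − ρ_w)/(ρ_m − ρ_c) = 5.03 km × 1.808/0.51 = 17.8 km.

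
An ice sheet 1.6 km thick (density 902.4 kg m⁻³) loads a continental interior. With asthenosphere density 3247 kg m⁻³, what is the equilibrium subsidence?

By Archimedes' principle applied to the lithosphere: the ice load ρ_ice t is balanced by mantle displaced below, ρ_m s.
s = t ρ_ice / ρ_m = 1.6 km × 902.4/3247 = 0.445 km.

0.445 km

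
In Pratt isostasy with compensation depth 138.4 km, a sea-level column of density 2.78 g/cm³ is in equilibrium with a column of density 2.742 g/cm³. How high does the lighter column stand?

1.92 km

ρ_ref D = ρ (D + h) → h = D (ρ_ref − ρ)/ρ.
h = 138.4 km × (2.78 − 2.742)/2.742 = 1.92 km.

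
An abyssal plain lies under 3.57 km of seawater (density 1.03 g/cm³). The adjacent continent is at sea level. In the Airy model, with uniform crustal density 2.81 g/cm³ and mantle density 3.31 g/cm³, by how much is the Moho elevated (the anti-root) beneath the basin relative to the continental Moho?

For local isostatic compensation: replacing crust with seawater at the top is compensated by replacing crust with mantle at the base: d (ρ_c − ρ_w) = a (ρ_m − ρ_c).
a = d (ρ_c − ρ_w)/(ρ_m − ρ_c) = 3.57 km × 1.78/0.5 = 12.7 km.

12.7 km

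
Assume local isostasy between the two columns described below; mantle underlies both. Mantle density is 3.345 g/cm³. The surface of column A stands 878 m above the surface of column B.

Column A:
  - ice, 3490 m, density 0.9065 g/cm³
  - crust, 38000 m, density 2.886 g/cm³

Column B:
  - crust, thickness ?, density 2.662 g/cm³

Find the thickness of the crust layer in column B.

33700 m

Take the compensation level at the base of the deeper column (depth z_c below the surface of column A) and equate Σ ρ_i t_i down to z_c; mantle fills any gap and the z_c terms cancel.
Column A: 3490×0.9065 + 38000×2.886 + (z_c − 41490)×3.345
Column B: 878×0 + x×2.662 + (z_c − 878 − 0 − x)×3.345
The z_c×3.345 term appears on both sides and cancels. Collect the known terms of each column as K = Σ(ρt)_known − 3.345 × (depth of known layers): K_A = 112831.685 − 3.345×41490 = −25952.365; K_B = 0 − 3.345×(878 + 0) = −2936.91.
Balance: K_A = K_B − x×(3.345 − 2.662), so x = (K_B − K_A)/(3.345 − 2.662) = 23015.5/0.683 = 33700 m.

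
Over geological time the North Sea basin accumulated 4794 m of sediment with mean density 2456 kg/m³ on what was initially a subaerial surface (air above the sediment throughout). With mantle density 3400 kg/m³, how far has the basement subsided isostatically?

Subaerial load: s = t ρ_sed / ρ_m = 4794 m × 2456/3400 = 3460 m.

3460 m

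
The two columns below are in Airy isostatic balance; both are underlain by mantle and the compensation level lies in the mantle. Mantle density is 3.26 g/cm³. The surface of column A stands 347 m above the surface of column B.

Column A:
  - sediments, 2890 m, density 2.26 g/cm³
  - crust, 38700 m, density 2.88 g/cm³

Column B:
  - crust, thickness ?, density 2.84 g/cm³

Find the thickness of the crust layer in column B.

39200 m

Take the compensation level at the base of the deeper column (depth z_c below the surface of column A) and equate Σ ρ_i t_i down to z_c; mantle fills any gap and the z_c terms cancel.
Column A: 2890×2.26 + 38700×2.88 + (z_c − 41590)×3.26
Column B: 347×0 + x×2.84 + (z_c − 347 − 0 − x)×3.26
The z_c×3.26 term appears on both sides and cancels. Collect the known terms of each column as K = Σ(ρt)_known − 3.26 × (depth of known layers): K_A = 117987.4 − 3.26×41590 = −17596; K_B = 0 − 3.26×(347 + 0) = −1131.22.
Balance: K_A = K_B − x×(3.26 − 2.84), so x = (K_B − K_A)/(3.26 − 2.84) = 16464.8/0.42 = 39200 m.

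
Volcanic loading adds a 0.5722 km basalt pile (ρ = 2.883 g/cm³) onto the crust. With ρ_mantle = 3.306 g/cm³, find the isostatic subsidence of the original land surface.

Subaerial loading: s = t ρ_load / ρ_m.
s = 0.5722 km × 2.883/3.306 = 0.499 km.

0.499 km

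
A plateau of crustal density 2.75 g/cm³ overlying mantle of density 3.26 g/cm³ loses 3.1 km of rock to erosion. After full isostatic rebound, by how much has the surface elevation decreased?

Rebound u = e ρ_c/ρ_m = 3.1 km × 2.75/3.26 = 2.615 km.
Net surface drop = e − u = 3.1 km − 2.615 km = e (ρ_m − ρ_c)/ρ_m = 0.485 km.

0.485 km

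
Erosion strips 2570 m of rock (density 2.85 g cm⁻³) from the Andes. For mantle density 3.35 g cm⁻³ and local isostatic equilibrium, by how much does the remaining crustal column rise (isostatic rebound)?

Unloading: uplift u = e ρ_c/ρ_m = 2570 m × 2.85/3.35 = 2190 m.

2190 m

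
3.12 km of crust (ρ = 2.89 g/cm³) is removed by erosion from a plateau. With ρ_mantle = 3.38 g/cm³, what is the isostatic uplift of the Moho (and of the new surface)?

2.67 km

Unloading: uplift u = e ρ_c/ρ_m = 3.12 km × 2.89/3.38 = 2.67 km.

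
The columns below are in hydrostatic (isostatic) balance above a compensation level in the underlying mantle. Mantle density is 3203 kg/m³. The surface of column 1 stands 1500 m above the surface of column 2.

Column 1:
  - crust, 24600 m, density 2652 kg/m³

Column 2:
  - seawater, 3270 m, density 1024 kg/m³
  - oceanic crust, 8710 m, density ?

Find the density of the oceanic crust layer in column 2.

3020 kg/m³

Take the compensation level at the base of the deeper column (depth z_c below the surface of column 1) and equate Σ ρ_i t_i down to z_c; mantle fills any gap and the z_c terms cancel.
Column 1: 24600×2652 + (z_c − 24600)×3203
Column 2: 1500×0 + 3270×1024 + 8710×ρ + (z_c − 1500 − 11980)×3203
The z_c×3203 term appears on both sides and cancels. Collect the known terms of each column as K = Σ(ρt)_known − 3203 × (depth of known layers): K_1 = 65239200 − 3203×24600 = −13554600; K_2 = 3348480 − 3203×(1500 + 11980) = −39827960.
Balance: K_1 = K_2 + 8710×ρ, so ρ = (K_1 − K_2)/8710 = 26273400/8710 = 3020 kg/m³.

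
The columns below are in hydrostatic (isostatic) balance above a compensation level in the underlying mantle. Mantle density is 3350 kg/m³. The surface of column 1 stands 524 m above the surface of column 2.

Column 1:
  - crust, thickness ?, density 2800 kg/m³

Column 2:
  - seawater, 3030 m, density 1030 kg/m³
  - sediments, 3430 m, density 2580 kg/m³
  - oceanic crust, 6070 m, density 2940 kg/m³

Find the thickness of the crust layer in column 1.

Take the compensation level at the base of the deeper column (depth z_c below the surface of column 1) and equate Σ ρ_i t_i down to z_c; mantle fills any gap and the z_c terms cancel.
Column 1: x×2800 + (z_c − 0 − x)×3350
Column 2: 524×0 + 3030×1030 + 3430×2580 + 6070×2940 + (z_c − 524 − 12530)×3350
The z_c×3350 term appears on both sides and cancels. Collect the known terms of each column as K = Σ(ρt)_known − 3350 × (depth of known layers): K_1 = 0 − 3350×0 = 0; K_2 = 29816100 − 3350×(524 + 12530) = −13914800.
Balance: K_1 − x×(3350 − 2800) = K_2, so x = (K_1 − K_2)/(3350 − 2800) = 13914800/550 = 25300 m.

25300 m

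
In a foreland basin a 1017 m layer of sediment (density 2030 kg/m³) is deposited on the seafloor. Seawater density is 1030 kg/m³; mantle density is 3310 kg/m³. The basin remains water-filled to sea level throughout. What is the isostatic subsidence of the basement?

446 m

Submarine loading: the sediment displaces seawater, and the subsidence is in turn flooded, so s (ρ_m − ρ_w) = t (ρ_sed − ρ_w).
s = 1017 m × (2030 − 1030) / (3310 − 1030) = 446 m.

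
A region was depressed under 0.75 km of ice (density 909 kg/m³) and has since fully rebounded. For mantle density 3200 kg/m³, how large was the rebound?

Removing the load lets mantle flow back in; uplift u satisfies ρ_ice t = ρ_m u.
u = t ρ_ice/ρ_m = 0.75 km × 909/3200 = 0.213 km.

0.213 km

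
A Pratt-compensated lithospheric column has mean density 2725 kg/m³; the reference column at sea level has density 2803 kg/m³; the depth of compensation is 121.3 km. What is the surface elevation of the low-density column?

3.47 km

ρ_ref D = ρ (D + h) → h = D (ρ_ref − ρ)/ρ.
h = 121.3 km × (2803 − 2725)/2725 = 3.47 km.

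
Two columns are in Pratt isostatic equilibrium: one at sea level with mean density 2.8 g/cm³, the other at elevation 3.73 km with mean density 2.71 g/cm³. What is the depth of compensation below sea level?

112 km

ρ_ref D = ρ (D + h) → D (ρ_ref − ρ) = ρ h.
D = ρ h/(ρ_ref − ρ) = 2.71 × 3.73 km/(2.8 − 2.71) = 112 km.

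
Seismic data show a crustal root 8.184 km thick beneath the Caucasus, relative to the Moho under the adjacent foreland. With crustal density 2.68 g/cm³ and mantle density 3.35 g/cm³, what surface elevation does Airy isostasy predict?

2.05 km

For local isostatic compensation: ρ_c h = (ρ_m − ρ_c) r.
h = r (ρ_m − ρ_c) / ρ_c = 8.184 km × (3.35 − 2.68) / 2.68 = 2.05 km.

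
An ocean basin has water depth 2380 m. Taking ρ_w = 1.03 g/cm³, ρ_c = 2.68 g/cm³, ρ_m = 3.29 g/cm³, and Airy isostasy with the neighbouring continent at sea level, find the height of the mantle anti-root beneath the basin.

Isostatic balance requires: replacing crust with seawater at the top is compensated by replacing crust with mantle at the base: d (ρ_c − ρ_w) = a (ρ_m − ρ_c).
a = d (ρ_c − ρ_w)/(ρ_m − ρ_c) = 2380 m × 1.65/0.61 = 6440 m.

6440 m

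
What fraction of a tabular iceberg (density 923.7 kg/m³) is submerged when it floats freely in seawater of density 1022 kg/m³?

90.4%

Submerged fraction = ρ_obj/ρ_fluid = 923.7/1022 = 90.4%.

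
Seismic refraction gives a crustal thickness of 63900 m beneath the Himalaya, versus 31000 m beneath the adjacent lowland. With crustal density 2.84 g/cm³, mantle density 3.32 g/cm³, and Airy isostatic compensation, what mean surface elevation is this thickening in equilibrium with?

4760 m

Excess crust Δ = 63900 m − 31000 m = 32900 m, split between elevation h and root r with h + r = Δ.
Airy balance ρ_c h = (ρ_m − ρ_c) r gives r = h ρ_c/(ρ_m − ρ_c), so h (1 + ρ_c/(ρ_m − ρ_c)) = Δ, i.e. h = Δ (ρ_m − ρ_c)/ρ_m.
h = 32900 m × 0.48/3.32 = 4760 m.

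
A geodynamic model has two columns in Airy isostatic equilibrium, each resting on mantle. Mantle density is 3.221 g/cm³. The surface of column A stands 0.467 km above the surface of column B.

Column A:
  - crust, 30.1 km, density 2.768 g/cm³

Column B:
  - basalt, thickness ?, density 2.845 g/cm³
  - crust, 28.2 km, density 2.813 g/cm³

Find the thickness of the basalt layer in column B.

1.66 km

Take the compensation level at the base of the deeper column (depth z_c below the surface of column A) and equate Σ ρ_i t_i down to z_c; mantle fills any gap and the z_c terms cancel.
Column A: 30.1×2.768 + (z_c − 30.1)×3.221
Column B: 0.467×0 + x×2.845 + 28.2×2.813 + (z_c − 0.467 − 28.2 − x)×3.221
The z_c×3.221 term appears on both sides and cancels. Collect the known terms of each column as K = Σ(ρt)_known − 3.221 × (depth of known layers): K_A = 83.3168 − 3.221×30.1 = −13.6353; K_B = 79.3266 − 3.221×(0.467 + 28.2) = −13.009807.
Balance: K_A = K_B − x×(3.221 − 2.845), so x = (K_B − K_A)/(3.221 − 2.845) = 0.625493/0.376 = 1.66 km.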